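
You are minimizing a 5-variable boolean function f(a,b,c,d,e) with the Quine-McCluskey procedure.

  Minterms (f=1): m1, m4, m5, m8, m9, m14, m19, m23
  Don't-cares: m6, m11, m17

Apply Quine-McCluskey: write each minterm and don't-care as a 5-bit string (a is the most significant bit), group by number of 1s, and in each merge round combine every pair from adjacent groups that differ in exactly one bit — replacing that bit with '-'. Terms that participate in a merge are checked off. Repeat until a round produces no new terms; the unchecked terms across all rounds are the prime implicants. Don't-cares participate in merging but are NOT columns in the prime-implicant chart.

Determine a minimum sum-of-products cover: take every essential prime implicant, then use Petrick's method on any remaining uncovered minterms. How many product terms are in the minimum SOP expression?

size-2^0 implicants → 00001(✓)  00100(✓)  00101(✓)  00110(✓)  01000(✓)  01001(✓)  01011(✓)  01110(✓)  10001(✓)  10011(✓)  10111(✓)
size-2^1 implicants → -0001  0-001  0-110  00-01  001-0  0010-  010-1  0100-  10-11  100-1
Unchecked terms (primes): -0001, 0-001, 0-110, 00-01, 001-0, 0010-, 010-1, 0100-, 10-11, 100-1
Minterm coverage:
  m1 ⊆ -0001,0-001,00-01
  m4 ⊆ 001-0,0010-
  m5 ⊆ 00-01,0010-
  m8 ⊆ 0100- [E]
  m9 ⊆ 0-001,010-1,0100-
  m14 ⊆ 0-110 [E]
  m19 ⊆ 10-11,100-1
  m23 ⊆ 10-11 [E]
E = {0-110, 0100-, 10-11}
Petrick residual → -0001, 0010-
Cover = b'c'd'e + a'cde' + a'b'cd' + a'bc'd' + ab'de  |cover|=5

5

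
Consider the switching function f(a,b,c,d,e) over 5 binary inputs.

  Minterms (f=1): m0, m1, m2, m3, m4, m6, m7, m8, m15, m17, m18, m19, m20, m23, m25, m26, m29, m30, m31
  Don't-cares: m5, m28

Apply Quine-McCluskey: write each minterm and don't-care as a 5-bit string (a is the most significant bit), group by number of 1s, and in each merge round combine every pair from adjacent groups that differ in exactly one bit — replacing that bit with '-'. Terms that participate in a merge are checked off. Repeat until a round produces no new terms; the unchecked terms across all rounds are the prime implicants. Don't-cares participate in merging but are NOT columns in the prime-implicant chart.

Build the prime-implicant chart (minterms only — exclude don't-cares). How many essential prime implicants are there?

3

size-2^0 implicants → 00000(✓)  00001(✓)  00010(✓)  00011(✓)  00100(✓)  00101(✓)  00110(✓)  00111(✓)  01000(✓)  01111(✓)  10001(✓)  10010(✓)  10011(✓)  10100(✓)  10111(✓)  11001(✓)  11010(✓)  11100(✓)  11101(✓)  11110(✓)  11111(✓)
size-2^1 implicants → -0001(✓)  -0010(✓)  -0011(✓)  -0100  -0111(✓)  -1111(✓)  0-000  0-111(✓)  00-00(✓)  00-01(✓)  00-10(✓)  00-11(✓)  000-0(✓)  000-1(✓)  0000-(✓)  0001-(✓)  001-0(✓)  001-1(✓)  0010-(✓)  0011-(✓)  1-001  1-010  1-100  1-111(✓)  10-11(✓)  100-1(✓)  1001-(✓)  11-01  11-10  111-0(✓)  111-1(✓)  1110-(✓)  1111-(✓)
size-2^2 implicants → --111  -0-11  -00-1  -001-  00--0(✓)  00--1(✓)  00-0-(✓)  00-1-(✓)  000--(✓)  001--(✓)  111--
size-2^3 implicants → 00---
Unchecked terms (primes): --111, -0-11, -00-1, -001-, -0100, 0-000, 00---, 1-001, 1-010, 1-100, 11-01, 11-10, 111--
Minterm coverage:
  m0 ⊆ 0-000,00---
  m1 ⊆ -00-1,00---
  m2 ⊆ -001-,00---
  m3 ⊆ -0-11,-00-1,-001-,00---
  m4 ⊆ -0100,00---
  m6 ⊆ 00--- [E]
  m7 ⊆ --111,-0-11,00---
  m8 ⊆ 0-000 [E]
  m15 ⊆ --111 [E]
  m17 ⊆ -00-1,1-001
  m18 ⊆ -001-,1-010
  m19 ⊆ -0-11,-00-1,-001-
  m20 ⊆ -0100,1-100
  m23 ⊆ --111,-0-11
  m25 ⊆ 1-001,11-01
  m26 ⊆ 1-010,11-10
  m29 ⊆ 11-01,111--
  m30 ⊆ 11-10,111--
  m31 ⊆ --111,111--
E = {--111, 0-000, 00---}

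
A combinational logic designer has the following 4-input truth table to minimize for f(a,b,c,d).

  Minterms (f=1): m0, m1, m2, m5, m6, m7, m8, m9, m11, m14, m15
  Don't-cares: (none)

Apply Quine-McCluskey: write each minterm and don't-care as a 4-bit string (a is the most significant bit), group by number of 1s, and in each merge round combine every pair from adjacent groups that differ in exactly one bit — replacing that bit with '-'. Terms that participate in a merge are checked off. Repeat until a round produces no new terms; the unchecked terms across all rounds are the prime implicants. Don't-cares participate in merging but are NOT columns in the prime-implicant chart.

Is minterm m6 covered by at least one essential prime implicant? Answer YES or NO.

YES

Round 0: 0000✓ 0001✓ 0010✓ 0101✓ 0110✓ 0111✓ 1000✓ 1001✓ 1011✓ 1110✓ 1111✓
Round 1: -000✓ -001✓ -110✓ -111✓ 0-01 0-10 00-0 000-✓ 01-1 011-✓ 1-11 10-1 100-✓ 111-✓
Round 2: -00- -11-
PIs = {-00-, -11-, 0-01, 0-10, 00-0, 01-1, 1-11, 10-1}
Coverage chart:
  m0: -00-,00-0
  m1: -00-,0-01
  m2: 0-10,00-0
  m5: 0-01,01-1
  m6: -11-,0-10
  m7: -11-,01-1
  m8: -00- ←essential
  m9: -00-,10-1
  m11: 1-11,10-1
  m14: -11- ←essential
  m15: -11-,1-11
Essential: -00-, -11-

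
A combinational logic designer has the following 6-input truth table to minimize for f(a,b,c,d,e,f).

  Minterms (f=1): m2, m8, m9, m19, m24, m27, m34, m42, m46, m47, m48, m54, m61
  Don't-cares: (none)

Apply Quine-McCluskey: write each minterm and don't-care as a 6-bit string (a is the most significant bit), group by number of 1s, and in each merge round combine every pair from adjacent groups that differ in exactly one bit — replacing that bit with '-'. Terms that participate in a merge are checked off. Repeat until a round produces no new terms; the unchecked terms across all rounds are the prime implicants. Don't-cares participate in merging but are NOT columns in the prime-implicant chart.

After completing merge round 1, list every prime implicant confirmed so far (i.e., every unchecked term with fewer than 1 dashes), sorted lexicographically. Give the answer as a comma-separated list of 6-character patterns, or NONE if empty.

size-2^0 implicants → 000010(✓)  001000(✓)  001001(✓)  010011(✓)  011000(✓)  011011(✓)  100010(✓)  101010(✓)  101110(✓)  101111(✓)  110000  110110  111101
size-2^1 implicants → -00010  0-1000  00100-  01-011  10-010  101-10  10111-
Unchecked terms (primes): -00010, 0-1000, 00100-, 01-011, 10-010, 101-10, 10111-, 110000, 110110, 111101

110000, 110110, 111101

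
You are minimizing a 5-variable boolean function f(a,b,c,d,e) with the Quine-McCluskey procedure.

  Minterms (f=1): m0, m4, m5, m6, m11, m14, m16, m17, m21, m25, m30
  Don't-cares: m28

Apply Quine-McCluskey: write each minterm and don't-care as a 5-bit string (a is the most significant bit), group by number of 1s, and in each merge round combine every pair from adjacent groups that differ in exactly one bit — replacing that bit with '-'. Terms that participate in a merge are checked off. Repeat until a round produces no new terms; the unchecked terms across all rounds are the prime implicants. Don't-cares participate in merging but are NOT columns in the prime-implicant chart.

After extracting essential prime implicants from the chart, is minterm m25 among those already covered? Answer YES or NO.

YES

Round 0: 00000✓ 00100✓ 00101✓ 00110✓ 01011 01110✓ 10000✓ 10001✓ 10101✓ 11001✓ 11100✓ 11110✓
Round 1: -0000 -0101 -1110 0-110 00-00 001-0 0010- 1-001 10-01 1000- 111-0
PIs = {-0000, -0101, -1110, 0-110, 00-00, 001-0, 0010-, 01011, 1-001, 10-01, 1000-, 111-0}
Coverage chart:
  m0: -0000,00-00
  m4: 00-00,001-0,0010-
  m5: -0101,0010-
  m6: 0-110,001-0
  m11: 01011 ←essential
  m14: -1110,0-110
  m16: -0000,1000-
  m17: 1-001,10-01,1000-
  m21: -0101,10-01
  m25: 1-001 ←essential
  m30: -1110,111-0
Essential: 01011, 1-001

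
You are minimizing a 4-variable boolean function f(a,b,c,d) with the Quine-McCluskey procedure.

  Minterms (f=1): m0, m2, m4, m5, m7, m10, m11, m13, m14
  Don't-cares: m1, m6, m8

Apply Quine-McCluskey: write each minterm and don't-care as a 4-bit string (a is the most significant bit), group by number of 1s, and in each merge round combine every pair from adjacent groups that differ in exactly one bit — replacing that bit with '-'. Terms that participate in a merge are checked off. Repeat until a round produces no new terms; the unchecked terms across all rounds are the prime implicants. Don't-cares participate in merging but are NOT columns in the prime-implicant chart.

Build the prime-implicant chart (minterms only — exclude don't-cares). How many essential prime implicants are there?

4

Round 0: 0000✓ 0001✓ 0010✓ 0100✓ 0101✓ 0110✓ 0111✓ 1000✓ 1010✓ 1011✓ 1101✓ 1110✓
Round 1: -000✓ -010✓ -101 -110✓ 0-00✓ 0-01✓ 0-10✓ 00-0✓ 000-✓ 01-0✓ 01-1✓ 010-✓ 011-✓ 1-10✓ 10-0✓ 101-
Round 2: --10 -0-0 0--0 0-0- 01--
PIs = {--10, -0-0, -101, 0--0, 0-0-, 01--, 101-}
Coverage chart:
  m0: -0-0,0--0,0-0-
  m2: --10,-0-0,0--0
  m4: 0--0,0-0-,01--
  m5: -101,0-0-,01--
  m7: 01-- ←essential
  m10: --10,-0-0,101-
  m11: 101- ←essential
  m13: -101 ←essential
  m14: --10 ←essential
Essential: --10, -101, 01--, 101-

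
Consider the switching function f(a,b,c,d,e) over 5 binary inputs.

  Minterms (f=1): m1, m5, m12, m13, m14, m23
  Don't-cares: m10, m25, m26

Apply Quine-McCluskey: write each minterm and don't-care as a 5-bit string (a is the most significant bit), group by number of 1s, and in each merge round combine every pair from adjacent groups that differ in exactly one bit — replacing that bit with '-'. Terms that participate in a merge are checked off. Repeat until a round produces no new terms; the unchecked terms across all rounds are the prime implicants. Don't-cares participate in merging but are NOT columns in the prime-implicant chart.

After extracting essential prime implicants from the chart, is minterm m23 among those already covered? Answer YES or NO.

YES

[col 0] 00001*, 00101*, 01010*, 01100*, 01101*, 01110*, 10111, 11001, 11010*
[col 1] -1010, 0-101, 00-01, 01-10, 011-0, 0110-
Prime implicants: -1010, 0-101, 00-01, 01-10, 011-0, 0110-, 10111, 11001
PI chart (minterm → PIs covering it):
  1 | 00-01  (sole → essential)
  5 | 0-101,00-01
  12 | 011-0,0110-
  13 | 0-101,0110-
  14 | 01-10,011-0
  23 | 10111  (sole → essential)
Essential prime implicants: 00-01, 10111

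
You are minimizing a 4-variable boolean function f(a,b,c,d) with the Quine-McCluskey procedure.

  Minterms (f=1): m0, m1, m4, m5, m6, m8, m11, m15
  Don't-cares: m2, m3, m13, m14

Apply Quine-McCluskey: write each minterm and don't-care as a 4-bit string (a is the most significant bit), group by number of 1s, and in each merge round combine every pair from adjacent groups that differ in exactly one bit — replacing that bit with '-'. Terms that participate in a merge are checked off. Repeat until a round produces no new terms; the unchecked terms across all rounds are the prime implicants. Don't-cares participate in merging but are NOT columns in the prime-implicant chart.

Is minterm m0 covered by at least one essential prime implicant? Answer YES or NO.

size-2^0 implicants → 0000(✓)  0001(✓)  0010(✓)  0011(✓)  0100(✓)  0101(✓)  0110(✓)  1000(✓)  1011(✓)  1101(✓)  1110(✓)  1111(✓)
size-2^1 implicants → -000  -011  -101  -110  0-00(✓)  0-01(✓)  0-10(✓)  00-0(✓)  00-1(✓)  000-(✓)  001-(✓)  01-0(✓)  010-(✓)  1-11  11-1  111-
size-2^2 implicants → 0--0  0-0-  00--
Unchecked terms (primes): -000, -011, -101, -110, 0--0, 0-0-, 00--, 1-11, 11-1, 111-
Minterm coverage:
  m0 ⊆ -000,0--0,0-0-,00--
  m1 ⊆ 0-0-,00--
  m4 ⊆ 0--0,0-0-
  m5 ⊆ -101,0-0-
  m6 ⊆ -110,0--0
  m8 ⊆ -000 [E]
  m11 ⊆ -011,1-11
  m15 ⊆ 1-11,11-1,111-
E = {-000}

YES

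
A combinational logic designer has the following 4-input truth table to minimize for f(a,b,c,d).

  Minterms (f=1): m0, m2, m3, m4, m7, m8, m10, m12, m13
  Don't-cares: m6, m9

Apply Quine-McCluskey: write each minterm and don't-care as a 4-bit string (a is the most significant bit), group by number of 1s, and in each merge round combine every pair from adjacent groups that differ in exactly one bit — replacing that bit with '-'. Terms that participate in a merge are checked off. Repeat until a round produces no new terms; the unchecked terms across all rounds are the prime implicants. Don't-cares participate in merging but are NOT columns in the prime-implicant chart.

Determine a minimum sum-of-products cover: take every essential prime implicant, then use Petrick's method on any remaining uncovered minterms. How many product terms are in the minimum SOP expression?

4

[col 0] 0000*, 0010*, 0011*, 0100*, 0110*, 0111*, 1000*, 1001*, 1010*, 1100*, 1101*
[col 1] -000*, -010*, -100*, 0-00*, 0-10*, 0-11*, 00-0*, 001-*, 01-0*, 011-*, 1-00*, 1-01*, 10-0*, 100-*, 110-*
[col 2] --00, -0-0, 0--0, 0-1-, 1-0-
Prime implicants: --00, -0-0, 0--0, 0-1-, 1-0-
PI chart (minterm → PIs covering it):
  0 | --00,-0-0,0--0
  2 | -0-0,0--0,0-1-
  3 | 0-1-  (sole → essential)
  4 | --00,0--0
  7 | 0-1-  (sole → essential)
  8 | --00,-0-0,1-0-
  10 | -0-0  (sole → essential)
  12 | --00,1-0-
  13 | 1-0-  (sole → essential)
Essential prime implicants: -0-0, 0-1-, 1-0-
Petrick residual → --00
Minimum SOP uses 4 PIs: c'd' + b'd' + a'c + ac'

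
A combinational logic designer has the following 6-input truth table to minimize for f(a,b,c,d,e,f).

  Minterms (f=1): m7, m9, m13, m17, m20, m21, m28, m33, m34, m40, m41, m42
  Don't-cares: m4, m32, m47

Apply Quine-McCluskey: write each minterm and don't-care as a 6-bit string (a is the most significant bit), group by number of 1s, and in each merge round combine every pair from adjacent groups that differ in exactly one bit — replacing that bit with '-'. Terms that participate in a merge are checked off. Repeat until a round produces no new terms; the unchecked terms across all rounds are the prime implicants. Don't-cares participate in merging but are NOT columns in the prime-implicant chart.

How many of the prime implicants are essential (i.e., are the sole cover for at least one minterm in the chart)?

[col 0] 000100*, 000111, 001001*, 001101*, 010001*, 010100*, 010101*, 011100*, 100000*, 100001*, 100010*, 101000*, 101001*, 101010*, 101111
[col 1] -01001, 0-0100, 001-01, 01-100, 010-01, 01010-, 10-000*, 10-001*, 10-010*, 1000-0*, 10000-*, 1010-0*, 10100-*
[col 2] 10-0-0, 10-00-
Prime implicants: -01001, 0-0100, 000111, 001-01, 01-100, 010-01, 01010-, 10-0-0, 10-00-, 101111
PI chart (minterm → PIs covering it):
  7 | 000111  (sole → essential)
  9 | -01001,001-01
  13 | 001-01  (sole → essential)
  17 | 010-01  (sole → essential)
  20 | 0-0100,01-100,01010-
  21 | 010-01,01010-
  28 | 01-100  (sole → essential)
  33 | 10-00-  (sole → essential)
  34 | 10-0-0  (sole → essential)
  40 | 10-0-0,10-00-
  41 | -01001,10-00-
  42 | 10-0-0  (sole → essential)
Essential prime implicants: 000111, 001-01, 01-100, 010-01, 10-0-0, 10-00-

6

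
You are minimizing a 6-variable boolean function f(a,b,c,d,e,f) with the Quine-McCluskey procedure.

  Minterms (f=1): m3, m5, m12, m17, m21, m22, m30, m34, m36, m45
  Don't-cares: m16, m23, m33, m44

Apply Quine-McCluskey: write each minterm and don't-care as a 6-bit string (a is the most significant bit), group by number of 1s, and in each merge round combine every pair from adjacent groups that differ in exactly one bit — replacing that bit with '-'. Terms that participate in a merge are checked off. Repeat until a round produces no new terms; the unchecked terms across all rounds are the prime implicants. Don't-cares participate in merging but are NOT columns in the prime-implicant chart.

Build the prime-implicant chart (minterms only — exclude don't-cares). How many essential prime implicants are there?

7

Round 0: 000011 000101✓ 001100✓ 010000✓ 010001✓ 010101✓ 010110✓ 010111✓ 011110✓ 100001 100010 100100✓ 101100✓ 101101✓
Round 1: -01100 0-0101 01-110 010-01 01000- 0101-1 01011- 10-100 10110-
PIs = {-01100, 0-0101, 000011, 01-110, 010-01, 01000-, 0101-1, 01011-, 10-100, 100001, 100010, 10110-}
Coverage chart:
  m3: 000011 ←essential
  m5: 0-0101 ←essential
  m12: -01100 ←essential
  m17: 010-01,01000-
  m21: 0-0101,010-01,0101-1
  m22: 01-110,01011-
  m30: 01-110 ←essential
  m34: 100010 ←essential
  m36: 10-100 ←essential
  m45: 10110- ←essential
Essential: -01100, 0-0101, 000011, 01-110, 10-100, 100010, 10110-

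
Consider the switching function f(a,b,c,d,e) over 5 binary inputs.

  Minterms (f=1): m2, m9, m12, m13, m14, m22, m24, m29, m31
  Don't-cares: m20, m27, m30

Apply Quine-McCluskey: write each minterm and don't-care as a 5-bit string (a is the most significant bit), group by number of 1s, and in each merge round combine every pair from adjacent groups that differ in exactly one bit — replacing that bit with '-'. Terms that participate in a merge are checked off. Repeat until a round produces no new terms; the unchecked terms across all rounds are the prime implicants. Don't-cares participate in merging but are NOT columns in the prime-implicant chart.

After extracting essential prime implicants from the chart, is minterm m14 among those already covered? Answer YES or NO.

[col 0] 00010, 01001*, 01100*, 01101*, 01110*, 10100*, 10110*, 11000, 11011*, 11101*, 11110*, 11111*
[col 1] -1101, -1110, 01-01, 011-0, 0110-, 1-110, 101-0, 11-11, 111-1, 1111-
Prime implicants: -1101, -1110, 00010, 01-01, 011-0, 0110-, 1-110, 101-0, 11-11, 11000, 111-1, 1111-
PI chart (minterm → PIs covering it):
  2 | 00010  (sole → essential)
  9 | 01-01  (sole → essential)
  12 | 011-0,0110-
  13 | -1101,01-01,0110-
  14 | -1110,011-0
  22 | 1-110,101-0
  24 | 11000  (sole → essential)
  29 | -1101,111-1
  31 | 11-11,111-1,1111-
Essential prime implicants: 00010, 01-01, 11000

NO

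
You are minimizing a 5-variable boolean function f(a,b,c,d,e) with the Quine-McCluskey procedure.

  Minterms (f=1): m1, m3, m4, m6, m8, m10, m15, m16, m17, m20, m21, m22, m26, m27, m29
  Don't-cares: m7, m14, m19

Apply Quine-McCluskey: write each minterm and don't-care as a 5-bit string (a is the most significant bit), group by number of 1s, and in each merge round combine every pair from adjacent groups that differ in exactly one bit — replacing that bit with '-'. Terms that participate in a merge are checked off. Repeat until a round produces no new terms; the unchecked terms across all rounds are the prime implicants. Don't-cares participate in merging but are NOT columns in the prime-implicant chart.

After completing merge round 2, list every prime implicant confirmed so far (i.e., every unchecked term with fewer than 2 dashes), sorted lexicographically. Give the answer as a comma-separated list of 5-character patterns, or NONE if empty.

Round 0: 00001✓ 00011✓ 00100✓ 00110✓ 00111✓ 01000✓ 01010✓ 01110✓ 01111✓ 10000✓ 10001✓ 10011✓ 10100✓ 10101✓ 10110✓ 11010✓ 11011✓ 11101✓
Round 1: -0001✓ -0011✓ -0100✓ -0110✓ -1010 0-110✓ 0-111✓ 00-11 000-1✓ 001-0✓ 0011-✓ 01-10 010-0 0111-✓ 1-011 1-101 10-00✓ 10-01✓ 100-1✓ 1000-✓ 101-0✓ 1010-✓ 1101-
Round 2: -00-1 -01-0 0-11- 10-0-
PIs = {-00-1, -01-0, -1010, 0-11-, 00-11, 01-10, 010-0, 1-011, 1-101, 10-0-, 1101-}

-1010, 00-11, 01-10, 010-0, 1-011, 1-101, 1101-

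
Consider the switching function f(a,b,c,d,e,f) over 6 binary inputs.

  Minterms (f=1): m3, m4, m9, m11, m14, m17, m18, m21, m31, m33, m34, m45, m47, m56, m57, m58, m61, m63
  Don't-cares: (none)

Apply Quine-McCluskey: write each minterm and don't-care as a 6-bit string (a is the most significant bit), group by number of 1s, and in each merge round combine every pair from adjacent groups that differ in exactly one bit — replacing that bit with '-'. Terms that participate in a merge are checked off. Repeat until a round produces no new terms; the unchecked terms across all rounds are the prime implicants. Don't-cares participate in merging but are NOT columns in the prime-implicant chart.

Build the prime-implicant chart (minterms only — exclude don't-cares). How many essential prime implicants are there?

Round 0: 000011✓ 000100 001001✓ 001011✓ 001110 010001✓ 010010 010101✓ 011111✓ 100001 100010 101101✓ 101111✓ 111000✓ 111001✓ 111010✓ 111101✓ 111111✓
Round 1: -11111 00-011 0010-1 010-01 1-1101✓ 1-1111✓ 1011-1✓ 111-01 1110-0 11100- 1111-1✓
Round 2: 1-11-1
PIs = {-11111, 00-011, 000100, 0010-1, 001110, 010-01, 010010, 1-11-1, 100001, 100010, 111-01, 1110-0, 11100-}
Coverage chart:
  m3: 00-011 ←essential
  m4: 000100 ←essential
  m9: 0010-1 ←essential
  m11: 00-011,0010-1
  m14: 001110 ←essential
  m17: 010-01 ←essential
  m18: 010010 ←essential
  m21: 010-01 ←essential
  m31: -11111 ←essential
  m33: 100001 ←essential
  m34: 100010 ←essential
  m45: 1-11-1 ←essential
  m47: 1-11-1 ←essential
  m56: 1110-0,11100-
  m57: 111-01,11100-
  m58: 1110-0 ←essential
  m61: 1-11-1,111-01
  m63: -11111,1-11-1
Essential: -11111, 00-011, 000100, 0010-1, 001110, 010-01, 010010, 1-11-1, 100001, 100010, 1110-0

11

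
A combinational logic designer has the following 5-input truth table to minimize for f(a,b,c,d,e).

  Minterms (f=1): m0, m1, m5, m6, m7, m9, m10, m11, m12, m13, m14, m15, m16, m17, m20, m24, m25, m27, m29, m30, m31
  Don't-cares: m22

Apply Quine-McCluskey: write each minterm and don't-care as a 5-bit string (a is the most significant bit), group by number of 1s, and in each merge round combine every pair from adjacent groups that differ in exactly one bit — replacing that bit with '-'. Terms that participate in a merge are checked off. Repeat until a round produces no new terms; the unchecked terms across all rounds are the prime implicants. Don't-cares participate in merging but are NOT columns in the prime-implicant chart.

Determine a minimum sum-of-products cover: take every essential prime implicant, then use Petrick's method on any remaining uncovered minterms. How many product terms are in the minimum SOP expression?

size-2^0 implicants → 00000(✓)  00001(✓)  00101(✓)  00110(✓)  00111(✓)  01001(✓)  01010(✓)  01011(✓)  01100(✓)  01101(✓)  01110(✓)  01111(✓)  10000(✓)  10001(✓)  10100(✓)  10110(✓)  11000(✓)  11001(✓)  11011(✓)  11101(✓)  11110(✓)  11111(✓)
size-2^1 implicants → -0000(✓)  -0001(✓)  -0110(✓)  -1001(✓)  -1011(✓)  -1101(✓)  -1110(✓)  -1111(✓)  0-001(✓)  0-101(✓)  0-110(✓)  0-111(✓)  00-01(✓)  0000-(✓)  001-1(✓)  0011-(✓)  01-01(✓)  01-10(✓)  01-11(✓)  010-1(✓)  0101-(✓)  011-0(✓)  011-1(✓)  0110-(✓)  0111-(✓)  1-000(✓)  1-001(✓)  1-110(✓)  10-00  1000-(✓)  101-0  11-01(✓)  11-11(✓)  110-1(✓)  1100-(✓)  111-1(✓)  1111-(✓)
size-2^2 implicants → --001  --110  -000-  -1-01(✓)  -1-11(✓)  -10-1(✓)  -11-1(✓)  -111-  0--01  0-1-1  0-11-  01--1(✓)  01-1-  011--  1-00-  11--1(✓)
size-2^3 implicants → -1--1
Unchecked terms (primes): --001, --110, -000-, -1--1, -111-, 0--01, 0-1-1, 0-11-, 01-1-, 011--, 1-00-, 10-00, 101-0
Minterm coverage:
  m0 ⊆ -000- [E]
  m1 ⊆ --001,-000-,0--01
  m5 ⊆ 0--01,0-1-1
  m6 ⊆ --110,0-11-
  m7 ⊆ 0-1-1,0-11-
  m9 ⊆ --001,-1--1,0--01
  m10 ⊆ 01-1- [E]
  m11 ⊆ -1--1,01-1-
  m12 ⊆ 011-- [E]
  m13 ⊆ -1--1,0--01,0-1-1,011--
  m14 ⊆ --110,-111-,0-11-,01-1-,011--
  m15 ⊆ -1--1,-111-,0-1-1,0-11-,01-1-,011--
  m16 ⊆ -000-,1-00-,10-00
  m17 ⊆ --001,-000-,1-00-
  m20 ⊆ 10-00,101-0
  m24 ⊆ 1-00- [E]
  m25 ⊆ --001,-1--1,1-00-
  m27 ⊆ -1--1 [E]
  m29 ⊆ -1--1 [E]
  m30 ⊆ --110,-111-
  m31 ⊆ -1--1,-111-
E = {-000-, -1--1, 01-1-, 011--, 1-00-}
Petrick residual → --110, 0-1-1, 10-00
Cover = cde' + b'c'd' + be + a'ce + a'bd + a'bc + ac'd' + ab'd'e'  |cover|=8

8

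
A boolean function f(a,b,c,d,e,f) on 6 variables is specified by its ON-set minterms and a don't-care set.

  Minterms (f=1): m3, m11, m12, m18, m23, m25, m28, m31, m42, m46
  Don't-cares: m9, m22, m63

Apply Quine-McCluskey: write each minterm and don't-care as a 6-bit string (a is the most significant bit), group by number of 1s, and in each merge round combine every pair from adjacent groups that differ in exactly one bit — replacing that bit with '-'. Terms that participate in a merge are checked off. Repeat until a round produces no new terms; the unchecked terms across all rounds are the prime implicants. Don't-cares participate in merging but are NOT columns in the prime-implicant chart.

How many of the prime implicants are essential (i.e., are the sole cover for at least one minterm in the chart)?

5

size-2^0 implicants → 000011(✓)  001001(✓)  001011(✓)  001100(✓)  010010(✓)  010110(✓)  010111(✓)  011001(✓)  011100(✓)  011111(✓)  101010(✓)  101110(✓)  111111(✓)
size-2^1 implicants → -11111  0-1001  0-1100  00-011  0010-1  01-111  010-10  01011-  101-10
Unchecked terms (primes): -11111, 0-1001, 0-1100, 00-011, 0010-1, 01-111, 010-10, 01011-, 101-10
Minterm coverage:
  m3 ⊆ 00-011 [E]
  m11 ⊆ 00-011,0010-1
  m12 ⊆ 0-1100 [E]
  m18 ⊆ 010-10 [E]
  m23 ⊆ 01-111,01011-
  m25 ⊆ 0-1001 [E]
  m28 ⊆ 0-1100 [E]
  m31 ⊆ -11111,01-111
  m42 ⊆ 101-10 [E]
  m46 ⊆ 101-10 [E]
E = {0-1001, 0-1100, 00-011, 010-10, 101-10}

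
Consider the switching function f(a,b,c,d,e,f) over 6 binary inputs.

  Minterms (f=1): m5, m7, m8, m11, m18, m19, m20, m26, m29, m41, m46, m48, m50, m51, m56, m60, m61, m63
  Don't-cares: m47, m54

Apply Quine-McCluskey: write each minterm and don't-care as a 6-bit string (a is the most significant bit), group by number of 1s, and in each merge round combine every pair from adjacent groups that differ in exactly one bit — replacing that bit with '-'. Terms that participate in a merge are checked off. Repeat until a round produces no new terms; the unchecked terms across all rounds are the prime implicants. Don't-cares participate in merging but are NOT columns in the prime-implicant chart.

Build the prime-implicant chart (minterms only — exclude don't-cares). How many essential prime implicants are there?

[col 0] 000101*, 000111*, 001000, 001011, 010010*, 010011*, 010100, 011010*, 011101*, 101001, 101110*, 101111*, 110000*, 110010*, 110011*, 110110*, 111000*, 111100*, 111101*, 111111*
[col 1] -10010*, -10011*, -11101, 0001-1, 01-010, 01001-*, 1-1111, 10111-, 11-000, 110-10, 1100-0, 11001-*, 111-00, 1111-1, 11110-
[col 2] -1001-
Prime implicants: -1001-, -11101, 0001-1, 001000, 001011, 01-010, 010100, 1-1111, 101001, 10111-, 11-000, 110-10, 1100-0, 111-00, 1111-1, 11110-
PI chart (minterm → PIs covering it):
  5 | 0001-1  (sole → essential)
  7 | 0001-1  (sole → essential)
  8 | 001000  (sole → essential)
  11 | 001011  (sole → essential)
  18 | -1001-,01-010
  19 | -1001-  (sole → essential)
  20 | 010100  (sole → essential)
  26 | 01-010  (sole → essential)
  29 | -11101  (sole → essential)
  41 | 101001  (sole → essential)
  46 | 10111-  (sole → essential)
  48 | 11-000,1100-0
  50 | -1001-,110-10,1100-0
  51 | -1001-  (sole → essential)
  56 | 11-000,111-00
  60 | 111-00,11110-
  61 | -11101,1111-1,11110-
  63 | 1-1111,1111-1
Essential prime implicants: -1001-, -11101, 0001-1, 001000, 001011, 01-010, 010100, 101001, 10111-

9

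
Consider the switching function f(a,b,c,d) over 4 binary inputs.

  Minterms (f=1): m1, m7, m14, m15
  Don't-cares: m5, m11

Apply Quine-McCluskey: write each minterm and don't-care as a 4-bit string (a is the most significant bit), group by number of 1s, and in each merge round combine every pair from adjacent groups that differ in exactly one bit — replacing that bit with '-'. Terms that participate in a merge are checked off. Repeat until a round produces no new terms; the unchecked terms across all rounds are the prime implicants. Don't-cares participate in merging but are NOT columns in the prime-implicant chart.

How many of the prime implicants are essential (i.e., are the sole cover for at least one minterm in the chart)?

[col 0] 0001*, 0101*, 0111*, 1011*, 1110*, 1111*
[col 1] -111, 0-01, 01-1, 1-11, 111-
Prime implicants: -111, 0-01, 01-1, 1-11, 111-
PI chart (minterm → PIs covering it):
  1 | 0-01  (sole → essential)
  7 | -111,01-1
  14 | 111-  (sole → essential)
  15 | -111,1-11,111-
Essential prime implicants: 0-01, 111-

2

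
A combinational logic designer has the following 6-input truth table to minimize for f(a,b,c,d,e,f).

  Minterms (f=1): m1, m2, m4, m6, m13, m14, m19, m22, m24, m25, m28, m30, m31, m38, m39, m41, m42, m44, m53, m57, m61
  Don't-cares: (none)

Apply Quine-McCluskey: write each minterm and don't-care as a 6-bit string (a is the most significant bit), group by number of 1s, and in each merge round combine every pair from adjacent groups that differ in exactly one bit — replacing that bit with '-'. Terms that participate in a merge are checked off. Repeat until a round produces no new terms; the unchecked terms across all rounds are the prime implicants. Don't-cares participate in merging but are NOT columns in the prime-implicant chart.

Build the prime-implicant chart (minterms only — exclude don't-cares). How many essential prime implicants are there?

[col 0] 000001, 000010*, 000100*, 000110*, 001101, 001110*, 010011, 010110*, 011000*, 011001*, 011100*, 011110*, 011111*, 100110*, 100111*, 101001*, 101010, 101100, 110101*, 111001*, 111101*
[col 1] -00110, -11001, 0-0110*, 0-1110*, 00-110*, 000-10, 0001-0, 01-110*, 011-00, 01100-, 0111-0, 01111-, 1-1001, 10011-, 11-101, 111-01
[col 2] 0--110
Prime implicants: -00110, -11001, 0--110, 000-10, 000001, 0001-0, 001101, 010011, 011-00, 01100-, 0111-0, 01111-, 1-1001, 10011-, 101010, 101100, 11-101, 111-01
PI chart (minterm → PIs covering it):
  1 | 000001  (sole → essential)
  2 | 000-10  (sole → essential)
  4 | 0001-0  (sole → essential)
  6 | -00110,0--110,000-10,0001-0
  13 | 001101  (sole → essential)
  14 | 0--110  (sole → essential)
  19 | 010011  (sole → essential)
  22 | 0--110  (sole → essential)
  24 | 011-00,01100-
  25 | -11001,01100-
  28 | 011-00,0111-0
  30 | 0--110,0111-0,01111-
  31 | 01111-  (sole → essential)
  38 | -00110,10011-
  39 | 10011-  (sole → essential)
  41 | 1-1001  (sole → essential)
  42 | 101010  (sole → essential)
  44 | 101100  (sole → essential)
  53 | 11-101  (sole → essential)
  57 | -11001,1-1001,111-01
  61 | 11-101,111-01
Essential prime implicants: 0--110, 000-10, 000001, 0001-0, 001101, 010011, 01111-, 1-1001, 10011-, 101010, 101100, 11-101

12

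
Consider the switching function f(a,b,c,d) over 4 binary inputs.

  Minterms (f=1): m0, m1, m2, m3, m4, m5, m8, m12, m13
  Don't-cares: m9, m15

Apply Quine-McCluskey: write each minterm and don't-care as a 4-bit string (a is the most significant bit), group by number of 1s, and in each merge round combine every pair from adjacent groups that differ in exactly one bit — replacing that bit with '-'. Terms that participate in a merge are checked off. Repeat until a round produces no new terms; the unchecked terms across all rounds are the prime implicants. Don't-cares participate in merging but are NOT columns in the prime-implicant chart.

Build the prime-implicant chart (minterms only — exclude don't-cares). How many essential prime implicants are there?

2

size-2^0 implicants → 0000(✓)  0001(✓)  0010(✓)  0011(✓)  0100(✓)  0101(✓)  1000(✓)  1001(✓)  1100(✓)  1101(✓)  1111(✓)
size-2^1 implicants → -000(✓)  -001(✓)  -100(✓)  -101(✓)  0-00(✓)  0-01(✓)  00-0(✓)  00-1(✓)  000-(✓)  001-(✓)  010-(✓)  1-00(✓)  1-01(✓)  100-(✓)  11-1  110-(✓)
size-2^2 implicants → --00(✓)  --01(✓)  -00-(✓)  -10-(✓)  0-0-(✓)  00--  1-0-(✓)
size-2^3 implicants → --0-
Unchecked terms (primes): --0-, 00--, 11-1
Minterm coverage:
  m0 ⊆ --0-,00--
  m1 ⊆ --0-,00--
  m2 ⊆ 00-- [E]
  m3 ⊆ 00-- [E]
  m4 ⊆ --0- [E]
  m5 ⊆ --0- [E]
  m8 ⊆ --0- [E]
  m12 ⊆ --0- [E]
  m13 ⊆ --0-,11-1
E = {--0-, 00--}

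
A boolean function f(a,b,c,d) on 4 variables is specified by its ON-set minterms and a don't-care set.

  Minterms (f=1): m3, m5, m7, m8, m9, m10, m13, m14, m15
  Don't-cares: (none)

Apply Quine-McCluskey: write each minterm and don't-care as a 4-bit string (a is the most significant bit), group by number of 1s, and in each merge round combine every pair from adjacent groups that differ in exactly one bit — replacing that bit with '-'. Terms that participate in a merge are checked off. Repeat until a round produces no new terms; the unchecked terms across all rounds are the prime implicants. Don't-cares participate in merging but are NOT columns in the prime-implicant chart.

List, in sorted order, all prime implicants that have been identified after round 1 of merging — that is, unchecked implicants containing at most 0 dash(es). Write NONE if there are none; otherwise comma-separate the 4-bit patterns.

[col 0] 0011*, 0101*, 0111*, 1000*, 1001*, 1010*, 1101*, 1110*, 1111*
[col 1] -101*, -111*, 0-11, 01-1*, 1-01, 1-10, 10-0, 100-, 11-1*, 111-
[col 2] -1-1
Prime implicants: -1-1, 0-11, 1-01, 1-10, 10-0, 100-, 111-

NONE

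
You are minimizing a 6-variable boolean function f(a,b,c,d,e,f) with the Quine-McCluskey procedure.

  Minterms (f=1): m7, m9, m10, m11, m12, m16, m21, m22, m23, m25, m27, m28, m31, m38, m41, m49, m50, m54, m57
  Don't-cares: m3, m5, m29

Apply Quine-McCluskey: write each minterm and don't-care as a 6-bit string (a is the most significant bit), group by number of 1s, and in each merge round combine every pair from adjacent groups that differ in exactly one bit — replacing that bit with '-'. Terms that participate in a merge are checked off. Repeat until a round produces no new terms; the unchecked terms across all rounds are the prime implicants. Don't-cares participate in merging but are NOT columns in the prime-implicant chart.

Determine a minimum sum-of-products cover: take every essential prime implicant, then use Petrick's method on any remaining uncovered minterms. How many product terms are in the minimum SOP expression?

Round 0: 000011✓ 000101✓ 000111✓ 001001✓ 001010✓ 001011✓ 001100✓ 010000 010101✓ 010110✓ 010111✓ 011001✓ 011011✓ 011100✓ 011101✓ 011111✓ 100110✓ 101001✓ 110001✓ 110010✓ 110110✓ 111001✓
Round 1: -01001✓ -10110 -11001✓ 0-0101✓ 0-0111✓ 0-1001✓ 0-1011✓ 0-1100 00-011 000-11 0001-1✓ 0010-1✓ 00101- 01-101✓ 01-111✓ 0101-1✓ 01011- 011-01✓ 011-11✓ 0110-1✓ 0111-1✓ 01110- 1-0110 1-1001✓ 11-001 110-10
Round 2: --1001 0-01-1 0-10-1 01-1-1 011--1
PIs = {--1001, -10110, 0-01-1, 0-10-1, 0-1100, 00-011, 000-11, 00101-, 01-1-1, 010000, 01011-, 011--1, 01110-, 1-0110, 11-001, 110-10}
Coverage chart:
  m7: 0-01-1,000-11
  m9: --1001,0-10-1
  m10: 00101- ←essential
  m11: 0-10-1,00-011,00101-
  m12: 0-1100 ←essential
  m16: 010000 ←essential
  m21: 0-01-1,01-1-1
  m22: -10110,01011-
  m23: 0-01-1,01-1-1,01011-
  m25: --1001,0-10-1,011--1
  m27: 0-10-1,011--1
  m28: 0-1100,01110-
  m31: 01-1-1,011--1
  m38: 1-0110 ←essential
  m41: --1001 ←essential
  m49: 11-001 ←essential
  m50: 110-10 ←essential
  m54: -10110,1-0110,110-10
  m57: --1001,11-001
Essential: --1001, 0-1100, 00101-, 010000, 1-0110, 11-001, 110-10
Petrick residual → -10110, 0-01-1, 011--1
Min cover (10 terms): cd'e'f + bc'def' + a'c'df + a'cde'f' + a'b'cd'e + a'bc'd'e'f' + a'bcf + ac'def' + abd'e'f + abc'ef'

10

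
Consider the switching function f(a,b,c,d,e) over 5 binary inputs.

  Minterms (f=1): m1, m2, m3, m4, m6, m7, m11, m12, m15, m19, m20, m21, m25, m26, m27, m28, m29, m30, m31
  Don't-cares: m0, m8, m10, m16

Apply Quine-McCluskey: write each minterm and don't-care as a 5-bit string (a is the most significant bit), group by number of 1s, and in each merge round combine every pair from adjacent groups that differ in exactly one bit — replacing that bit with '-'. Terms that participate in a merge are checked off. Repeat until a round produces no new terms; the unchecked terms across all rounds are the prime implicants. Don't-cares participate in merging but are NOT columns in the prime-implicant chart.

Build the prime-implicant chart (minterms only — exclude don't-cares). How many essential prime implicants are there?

4

Round 0: 00000✓ 00001✓ 00010✓ 00011✓ 00100✓ 00110✓ 00111✓ 01000✓ 01010✓ 01011✓ 01100✓ 01111✓ 10000✓ 10011✓ 10100✓ 10101✓ 11001✓ 11010✓ 11011✓ 11100✓ 11101✓ 11110✓ 11111✓
Round 1: -0000✓ -0011✓ -0100✓ -1010✓ -1011✓ -1100✓ -1111✓ 0-000✓ 0-010✓ 0-011✓ 0-100✓ 0-111✓ 00-00✓ 00-10✓ 00-11✓ 000-0✓ 000-1✓ 0000-✓ 0001-✓ 001-0✓ 0011-✓ 01-00✓ 01-11✓ 010-0✓ 0101-✓ 1-011✓ 1-100✓ 1-101✓ 10-00✓ 1010-✓ 11-01✓ 11-10✓ 11-11✓ 110-1✓ 1101-✓ 111-0✓ 111-1✓ 1110-✓ 1111-✓
Round 2: --011 --100 -0-00 -1-11 -101- 0--00 0--11 0-0-0 0-01- 00--0 00-1- 000-- 1-10- 11--1 11-1- 111--
PIs = {--011, --100, -0-00, -1-11, -101-, 0--00, 0--11, 0-0-0, 0-01-, 00--0, 00-1-, 000--, 1-10-, 11--1, 11-1-, 111--}
Coverage chart:
  m1: 000-- ←essential
  m2: 0-0-0,0-01-,00--0,00-1-,000--
  m3: --011,0--11,0-01-,00-1-,000--
  m4: --100,-0-00,0--00,00--0
  m6: 00--0,00-1-
  m7: 0--11,00-1-
  m11: --011,-1-11,-101-,0--11,0-01-
  m12: --100,0--00
  m15: -1-11,0--11
  m19: --011 ←essential
  m20: --100,-0-00,1-10-
  m21: 1-10- ←essential
  m25: 11--1 ←essential
  m26: -101-,11-1-
  m27: --011,-1-11,-101-,11--1,11-1-
  m28: --100,1-10-,111--
  m29: 1-10-,11--1,111--
  m30: 11-1-,111--
  m31: -1-11,11--1,11-1-,111--
Essential: --011, 000--, 1-10-, 11--1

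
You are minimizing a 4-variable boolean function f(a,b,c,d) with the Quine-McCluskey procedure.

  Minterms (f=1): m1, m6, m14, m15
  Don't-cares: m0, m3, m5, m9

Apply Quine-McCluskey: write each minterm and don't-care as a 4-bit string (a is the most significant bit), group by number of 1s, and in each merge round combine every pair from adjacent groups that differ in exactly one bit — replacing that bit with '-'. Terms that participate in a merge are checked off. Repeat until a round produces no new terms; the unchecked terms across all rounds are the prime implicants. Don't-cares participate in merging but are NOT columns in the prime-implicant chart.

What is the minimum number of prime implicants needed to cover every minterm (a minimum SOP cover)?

Round 0: 0000✓ 0001✓ 0011✓ 0101✓ 0110✓ 1001✓ 1110✓ 1111✓
Round 1: -001 -110 0-01 00-1 000- 111-
PIs = {-001, -110, 0-01, 00-1, 000-, 111-}
Coverage chart:
  m1: -001,0-01,00-1,000-
  m6: -110 ←essential
  m14: -110,111-
  m15: 111- ←essential
Essential: -110, 111-
Petrick residual → -001
Min cover (3 terms): b'c'd + bcd' + abc

3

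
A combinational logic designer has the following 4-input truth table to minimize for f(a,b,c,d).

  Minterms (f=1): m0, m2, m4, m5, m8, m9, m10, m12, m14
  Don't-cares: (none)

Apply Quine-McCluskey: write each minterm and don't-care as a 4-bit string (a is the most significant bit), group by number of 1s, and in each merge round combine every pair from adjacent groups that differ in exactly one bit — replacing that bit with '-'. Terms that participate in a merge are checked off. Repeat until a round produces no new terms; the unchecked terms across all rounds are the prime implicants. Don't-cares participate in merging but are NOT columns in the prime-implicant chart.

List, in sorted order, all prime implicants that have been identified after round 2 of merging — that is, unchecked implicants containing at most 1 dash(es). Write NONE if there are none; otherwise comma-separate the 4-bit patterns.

size-2^0 implicants → 0000(✓)  0010(✓)  0100(✓)  0101(✓)  1000(✓)  1001(✓)  1010(✓)  1100(✓)  1110(✓)
size-2^1 implicants → -000(✓)  -010(✓)  -100(✓)  0-00(✓)  00-0(✓)  010-  1-00(✓)  1-10(✓)  10-0(✓)  100-  11-0(✓)
size-2^2 implicants → --00  -0-0  1--0
Unchecked terms (primes): --00, -0-0, 010-, 1--0, 100-

010-, 100-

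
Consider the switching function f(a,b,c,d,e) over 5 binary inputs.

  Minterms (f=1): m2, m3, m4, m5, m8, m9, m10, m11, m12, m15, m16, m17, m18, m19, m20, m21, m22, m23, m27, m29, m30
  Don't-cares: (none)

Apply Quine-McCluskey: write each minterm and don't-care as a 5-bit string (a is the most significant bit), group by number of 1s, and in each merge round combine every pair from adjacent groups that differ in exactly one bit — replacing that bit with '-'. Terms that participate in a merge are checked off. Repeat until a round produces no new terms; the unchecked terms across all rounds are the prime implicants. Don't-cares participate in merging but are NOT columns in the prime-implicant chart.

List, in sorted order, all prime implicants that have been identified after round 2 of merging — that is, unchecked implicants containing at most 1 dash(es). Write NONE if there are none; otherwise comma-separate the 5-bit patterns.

size-2^0 implicants → 00010(✓)  00011(✓)  00100(✓)  00101(✓)  01000(✓)  01001(✓)  01010(✓)  01011(✓)  01100(✓)  01111(✓)  10000(✓)  10001(✓)  10010(✓)  10011(✓)  10100(✓)  10101(✓)  10110(✓)  10111(✓)  11011(✓)  11101(✓)  11110(✓)
size-2^1 implicants → -0010(✓)  -0011(✓)  -0100(✓)  -0101(✓)  -1011(✓)  0-010(✓)  0-011(✓)  0-100  0001-(✓)  0010-(✓)  01-00  01-11  010-0(✓)  010-1(✓)  0100-(✓)  0101-(✓)  1-011(✓)  1-101  1-110  10-00(✓)  10-01(✓)  10-10(✓)  10-11(✓)  100-0(✓)  100-1(✓)  1000-(✓)  1001-(✓)  101-0(✓)  101-1(✓)  1010-(✓)  1011-(✓)
size-2^2 implicants → --011  -001-  -010-  0-01-  010--  10--0(✓)  10--1(✓)  10-0-(✓)  10-1-(✓)  100--(✓)  101--(✓)
size-2^3 implicants → 10---
Unchecked terms (primes): --011, -001-, -010-, 0-01-, 0-100, 01-00, 01-11, 010--, 1-101, 1-110, 10---

0-100, 01-00, 01-11, 1-101, 1-110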